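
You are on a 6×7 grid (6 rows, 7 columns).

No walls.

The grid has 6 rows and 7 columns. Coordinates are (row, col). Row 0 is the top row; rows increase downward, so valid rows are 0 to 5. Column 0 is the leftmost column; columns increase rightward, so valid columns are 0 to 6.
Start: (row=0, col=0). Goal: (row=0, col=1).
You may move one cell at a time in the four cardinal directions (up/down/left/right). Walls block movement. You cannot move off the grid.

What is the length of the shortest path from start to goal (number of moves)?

BFS from (row=0, col=0) until reaching (row=0, col=1):
  Distance 0: (row=0, col=0)
  Distance 1: (row=0, col=1), (row=1, col=0)  <- goal reached here
One shortest path (1 moves): (row=0, col=0) -> (row=0, col=1)

Answer: Shortest path length: 1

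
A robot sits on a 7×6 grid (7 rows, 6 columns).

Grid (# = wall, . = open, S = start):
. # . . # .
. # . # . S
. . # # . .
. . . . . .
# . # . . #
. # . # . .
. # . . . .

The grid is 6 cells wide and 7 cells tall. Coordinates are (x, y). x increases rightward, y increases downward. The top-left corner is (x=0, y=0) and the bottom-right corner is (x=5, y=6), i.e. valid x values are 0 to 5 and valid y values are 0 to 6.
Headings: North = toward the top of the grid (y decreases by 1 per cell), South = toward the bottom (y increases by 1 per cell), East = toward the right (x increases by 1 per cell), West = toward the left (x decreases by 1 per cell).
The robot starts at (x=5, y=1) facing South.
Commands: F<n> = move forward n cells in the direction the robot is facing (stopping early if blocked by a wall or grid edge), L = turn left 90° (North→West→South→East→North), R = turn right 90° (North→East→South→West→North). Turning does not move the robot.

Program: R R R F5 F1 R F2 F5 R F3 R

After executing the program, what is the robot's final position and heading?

Start: (x=5, y=1), facing South
  R: turn right, now facing West
  R: turn right, now facing North
  R: turn right, now facing East
  F5: move forward 0/5 (blocked), now at (x=5, y=1)
  F1: move forward 0/1 (blocked), now at (x=5, y=1)
  R: turn right, now facing South
  F2: move forward 2, now at (x=5, y=3)
  F5: move forward 0/5 (blocked), now at (x=5, y=3)
  R: turn right, now facing West
  F3: move forward 3, now at (x=2, y=3)
  R: turn right, now facing North
Final: (x=2, y=3), facing North

Answer: Final position: (x=2, y=3), facing North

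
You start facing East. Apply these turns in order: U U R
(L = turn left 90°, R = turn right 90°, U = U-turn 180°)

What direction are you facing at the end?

Answer: Final heading: South

Derivation:
Start: East
  U (U-turn (180°)) -> West
  U (U-turn (180°)) -> East
  R (right (90° clockwise)) -> South
Final: South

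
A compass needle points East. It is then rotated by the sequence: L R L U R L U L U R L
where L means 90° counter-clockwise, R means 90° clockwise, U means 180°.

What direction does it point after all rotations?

Start: East
  L (left (90° counter-clockwise)) -> North
  R (right (90° clockwise)) -> East
  L (left (90° counter-clockwise)) -> North
  U (U-turn (180°)) -> South
  R (right (90° clockwise)) -> West
  L (left (90° counter-clockwise)) -> South
  U (U-turn (180°)) -> North
  L (left (90° counter-clockwise)) -> West
  U (U-turn (180°)) -> East
  R (right (90° clockwise)) -> South
  L (left (90° counter-clockwise)) -> East
Final: East

Answer: Final heading: East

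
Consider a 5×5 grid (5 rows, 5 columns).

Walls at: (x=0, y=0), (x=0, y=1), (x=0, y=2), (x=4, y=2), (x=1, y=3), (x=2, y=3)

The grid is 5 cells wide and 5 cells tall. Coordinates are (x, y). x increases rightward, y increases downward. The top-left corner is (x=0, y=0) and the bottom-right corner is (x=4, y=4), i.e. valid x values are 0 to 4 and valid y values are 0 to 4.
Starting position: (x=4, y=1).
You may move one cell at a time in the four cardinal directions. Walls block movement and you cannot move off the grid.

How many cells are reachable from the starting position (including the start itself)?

BFS flood-fill from (x=4, y=1):
  Distance 0: (x=4, y=1)
  Distance 1: (x=4, y=0), (x=3, y=1)
  Distance 2: (x=3, y=0), (x=2, y=1), (x=3, y=2)
  Distance 3: (x=2, y=0), (x=1, y=1), (x=2, y=2), (x=3, y=3)
  Distance 4: (x=1, y=0), (x=1, y=2), (x=4, y=3), (x=3, y=4)
  Distance 5: (x=2, y=4), (x=4, y=4)
  Distance 6: (x=1, y=4)
  Distance 7: (x=0, y=4)
  Distance 8: (x=0, y=3)
Total reachable: 19 (grid has 19 open cells total)

Answer: Reachable cells: 19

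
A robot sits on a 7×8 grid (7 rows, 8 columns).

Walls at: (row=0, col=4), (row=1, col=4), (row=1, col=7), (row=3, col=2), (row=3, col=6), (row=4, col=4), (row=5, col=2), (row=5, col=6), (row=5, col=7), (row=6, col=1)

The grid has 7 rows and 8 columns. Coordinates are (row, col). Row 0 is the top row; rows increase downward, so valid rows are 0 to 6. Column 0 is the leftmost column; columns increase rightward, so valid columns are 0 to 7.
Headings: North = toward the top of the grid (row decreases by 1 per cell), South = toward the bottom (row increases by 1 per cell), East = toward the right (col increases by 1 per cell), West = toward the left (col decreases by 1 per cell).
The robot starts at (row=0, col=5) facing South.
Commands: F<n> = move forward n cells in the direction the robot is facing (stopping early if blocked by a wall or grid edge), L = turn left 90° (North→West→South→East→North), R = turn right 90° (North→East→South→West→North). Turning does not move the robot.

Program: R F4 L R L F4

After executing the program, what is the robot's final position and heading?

Answer: Final position: (row=4, col=5), facing South

Derivation:
Start: (row=0, col=5), facing South
  R: turn right, now facing West
  F4: move forward 0/4 (blocked), now at (row=0, col=5)
  L: turn left, now facing South
  R: turn right, now facing West
  L: turn left, now facing South
  F4: move forward 4, now at (row=4, col=5)
Final: (row=4, col=5), facing South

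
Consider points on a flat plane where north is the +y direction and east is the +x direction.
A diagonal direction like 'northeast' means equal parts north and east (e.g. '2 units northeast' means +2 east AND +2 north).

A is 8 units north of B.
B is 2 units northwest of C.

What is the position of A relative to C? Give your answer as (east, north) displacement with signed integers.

Place C at the origin (east=0, north=0).
  B is 2 units northwest of C: delta (east=-2, north=+2); B at (east=-2, north=2).
  A is 8 units north of B: delta (east=+0, north=+8); A at (east=-2, north=10).
Therefore A relative to C: (east=-2, north=10).

Answer: A is at (east=-2, north=10) relative to C.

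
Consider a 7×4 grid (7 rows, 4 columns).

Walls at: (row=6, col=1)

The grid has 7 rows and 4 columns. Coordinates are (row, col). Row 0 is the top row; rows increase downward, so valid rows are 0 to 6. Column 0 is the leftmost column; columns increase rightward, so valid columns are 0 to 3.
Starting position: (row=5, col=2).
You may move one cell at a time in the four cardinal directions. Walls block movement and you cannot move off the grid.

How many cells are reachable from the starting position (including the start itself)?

BFS flood-fill from (row=5, col=2):
  Distance 0: (row=5, col=2)
  Distance 1: (row=4, col=2), (row=5, col=1), (row=5, col=3), (row=6, col=2)
  Distance 2: (row=3, col=2), (row=4, col=1), (row=4, col=3), (row=5, col=0), (row=6, col=3)
  Distance 3: (row=2, col=2), (row=3, col=1), (row=3, col=3), (row=4, col=0), (row=6, col=0)
  Distance 4: (row=1, col=2), (row=2, col=1), (row=2, col=3), (row=3, col=0)
  Distance 5: (row=0, col=2), (row=1, col=1), (row=1, col=3), (row=2, col=0)
  Distance 6: (row=0, col=1), (row=0, col=3), (row=1, col=0)
  Distance 7: (row=0, col=0)
Total reachable: 27 (grid has 27 open cells total)

Answer: Reachable cells: 27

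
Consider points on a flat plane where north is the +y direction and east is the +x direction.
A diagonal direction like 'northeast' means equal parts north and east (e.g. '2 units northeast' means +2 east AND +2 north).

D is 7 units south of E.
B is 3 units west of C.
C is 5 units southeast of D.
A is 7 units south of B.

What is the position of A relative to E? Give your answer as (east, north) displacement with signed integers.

Answer: A is at (east=2, north=-19) relative to E.

Derivation:
Place E at the origin (east=0, north=0).
  D is 7 units south of E: delta (east=+0, north=-7); D at (east=0, north=-7).
  C is 5 units southeast of D: delta (east=+5, north=-5); C at (east=5, north=-12).
  B is 3 units west of C: delta (east=-3, north=+0); B at (east=2, north=-12).
  A is 7 units south of B: delta (east=+0, north=-7); A at (east=2, north=-19).
Therefore A relative to E: (east=2, north=-19).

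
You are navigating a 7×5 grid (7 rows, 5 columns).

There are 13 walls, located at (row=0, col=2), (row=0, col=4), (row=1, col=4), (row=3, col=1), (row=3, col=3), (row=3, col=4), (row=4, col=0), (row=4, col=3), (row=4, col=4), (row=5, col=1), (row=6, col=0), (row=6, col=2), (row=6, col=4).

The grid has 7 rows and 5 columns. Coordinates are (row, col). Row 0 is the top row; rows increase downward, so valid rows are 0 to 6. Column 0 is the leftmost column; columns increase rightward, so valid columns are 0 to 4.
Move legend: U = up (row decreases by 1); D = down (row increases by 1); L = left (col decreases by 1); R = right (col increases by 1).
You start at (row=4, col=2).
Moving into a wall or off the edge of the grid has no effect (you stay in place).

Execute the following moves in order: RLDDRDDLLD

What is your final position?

Answer: Final position: (row=5, col=2)

Derivation:
Start: (row=4, col=2)
  R (right): blocked, stay at (row=4, col=2)
  L (left): (row=4, col=2) -> (row=4, col=1)
  D (down): blocked, stay at (row=4, col=1)
  D (down): blocked, stay at (row=4, col=1)
  R (right): (row=4, col=1) -> (row=4, col=2)
  D (down): (row=4, col=2) -> (row=5, col=2)
  D (down): blocked, stay at (row=5, col=2)
  L (left): blocked, stay at (row=5, col=2)
  L (left): blocked, stay at (row=5, col=2)
  D (down): blocked, stay at (row=5, col=2)
Final: (row=5, col=2)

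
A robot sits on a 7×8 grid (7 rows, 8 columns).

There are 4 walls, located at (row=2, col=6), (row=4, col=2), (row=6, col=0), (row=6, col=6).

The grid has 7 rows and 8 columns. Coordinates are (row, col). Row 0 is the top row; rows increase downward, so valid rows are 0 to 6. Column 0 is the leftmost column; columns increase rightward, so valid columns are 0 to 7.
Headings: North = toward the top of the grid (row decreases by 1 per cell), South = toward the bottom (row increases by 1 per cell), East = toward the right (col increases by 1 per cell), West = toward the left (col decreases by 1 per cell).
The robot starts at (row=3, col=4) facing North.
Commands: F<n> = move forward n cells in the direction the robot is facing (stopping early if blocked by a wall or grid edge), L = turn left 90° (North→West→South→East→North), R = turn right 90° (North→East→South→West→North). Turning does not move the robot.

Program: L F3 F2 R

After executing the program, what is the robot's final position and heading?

Start: (row=3, col=4), facing North
  L: turn left, now facing West
  F3: move forward 3, now at (row=3, col=1)
  F2: move forward 1/2 (blocked), now at (row=3, col=0)
  R: turn right, now facing North
Final: (row=3, col=0), facing North

Answer: Final position: (row=3, col=0), facing North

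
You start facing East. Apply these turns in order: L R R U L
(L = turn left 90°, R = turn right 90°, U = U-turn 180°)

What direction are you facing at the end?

Start: East
  L (left (90° counter-clockwise)) -> North
  R (right (90° clockwise)) -> East
  R (right (90° clockwise)) -> South
  U (U-turn (180°)) -> North
  L (left (90° counter-clockwise)) -> West
Final: West

Answer: Final heading: West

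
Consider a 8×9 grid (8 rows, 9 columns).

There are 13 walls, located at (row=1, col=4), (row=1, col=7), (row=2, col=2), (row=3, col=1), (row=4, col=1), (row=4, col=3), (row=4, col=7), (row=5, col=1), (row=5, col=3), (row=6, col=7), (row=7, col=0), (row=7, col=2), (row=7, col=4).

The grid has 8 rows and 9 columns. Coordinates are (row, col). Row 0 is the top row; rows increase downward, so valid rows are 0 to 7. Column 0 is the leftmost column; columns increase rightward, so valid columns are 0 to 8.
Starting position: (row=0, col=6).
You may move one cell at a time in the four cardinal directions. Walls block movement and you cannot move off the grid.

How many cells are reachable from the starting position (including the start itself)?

Answer: Reachable cells: 59

Derivation:
BFS flood-fill from (row=0, col=6):
  Distance 0: (row=0, col=6)
  Distance 1: (row=0, col=5), (row=0, col=7), (row=1, col=6)
  Distance 2: (row=0, col=4), (row=0, col=8), (row=1, col=5), (row=2, col=6)
  Distance 3: (row=0, col=3), (row=1, col=8), (row=2, col=5), (row=2, col=7), (row=3, col=6)
  Distance 4: (row=0, col=2), (row=1, col=3), (row=2, col=4), (row=2, col=8), (row=3, col=5), (row=3, col=7), (row=4, col=6)
  Distance 5: (row=0, col=1), (row=1, col=2), (row=2, col=3), (row=3, col=4), (row=3, col=8), (row=4, col=5), (row=5, col=6)
  Distance 6: (row=0, col=0), (row=1, col=1), (row=3, col=3), (row=4, col=4), (row=4, col=8), (row=5, col=5), (row=5, col=7), (row=6, col=6)
  Distance 7: (row=1, col=0), (row=2, col=1), (row=3, col=2), (row=5, col=4), (row=5, col=8), (row=6, col=5), (row=7, col=6)
  Distance 8: (row=2, col=0), (row=4, col=2), (row=6, col=4), (row=6, col=8), (row=7, col=5), (row=7, col=7)
  Distance 9: (row=3, col=0), (row=5, col=2), (row=6, col=3), (row=7, col=8)
  Distance 10: (row=4, col=0), (row=6, col=2), (row=7, col=3)
  Distance 11: (row=5, col=0), (row=6, col=1)
  Distance 12: (row=6, col=0), (row=7, col=1)
Total reachable: 59 (grid has 59 open cells total)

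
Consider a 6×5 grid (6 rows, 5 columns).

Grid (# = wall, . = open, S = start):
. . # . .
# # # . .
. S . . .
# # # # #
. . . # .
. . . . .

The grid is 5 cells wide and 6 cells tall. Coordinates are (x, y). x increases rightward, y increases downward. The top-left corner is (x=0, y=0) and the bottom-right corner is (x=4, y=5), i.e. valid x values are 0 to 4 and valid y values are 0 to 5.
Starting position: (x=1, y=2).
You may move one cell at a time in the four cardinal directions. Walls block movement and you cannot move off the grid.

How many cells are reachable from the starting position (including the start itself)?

BFS flood-fill from (x=1, y=2):
  Distance 0: (x=1, y=2)
  Distance 1: (x=0, y=2), (x=2, y=2)
  Distance 2: (x=3, y=2)
  Distance 3: (x=3, y=1), (x=4, y=2)
  Distance 4: (x=3, y=0), (x=4, y=1)
  Distance 5: (x=4, y=0)
Total reachable: 9 (grid has 20 open cells total)

Answer: Reachable cells: 9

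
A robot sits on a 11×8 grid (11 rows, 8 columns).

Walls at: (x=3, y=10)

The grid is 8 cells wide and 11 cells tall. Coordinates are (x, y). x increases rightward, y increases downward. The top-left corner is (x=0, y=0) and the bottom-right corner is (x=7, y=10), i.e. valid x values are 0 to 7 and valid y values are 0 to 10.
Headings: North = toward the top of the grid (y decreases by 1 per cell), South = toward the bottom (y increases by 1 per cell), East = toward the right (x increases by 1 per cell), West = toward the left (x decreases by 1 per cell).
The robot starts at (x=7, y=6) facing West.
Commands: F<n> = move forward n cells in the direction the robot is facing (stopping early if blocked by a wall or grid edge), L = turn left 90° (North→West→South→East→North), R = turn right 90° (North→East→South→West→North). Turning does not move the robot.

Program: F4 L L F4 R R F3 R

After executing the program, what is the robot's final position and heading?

Answer: Final position: (x=4, y=6), facing North

Derivation:
Start: (x=7, y=6), facing West
  F4: move forward 4, now at (x=3, y=6)
  L: turn left, now facing South
  L: turn left, now facing East
  F4: move forward 4, now at (x=7, y=6)
  R: turn right, now facing South
  R: turn right, now facing West
  F3: move forward 3, now at (x=4, y=6)
  R: turn right, now facing North
Final: (x=4, y=6), facing North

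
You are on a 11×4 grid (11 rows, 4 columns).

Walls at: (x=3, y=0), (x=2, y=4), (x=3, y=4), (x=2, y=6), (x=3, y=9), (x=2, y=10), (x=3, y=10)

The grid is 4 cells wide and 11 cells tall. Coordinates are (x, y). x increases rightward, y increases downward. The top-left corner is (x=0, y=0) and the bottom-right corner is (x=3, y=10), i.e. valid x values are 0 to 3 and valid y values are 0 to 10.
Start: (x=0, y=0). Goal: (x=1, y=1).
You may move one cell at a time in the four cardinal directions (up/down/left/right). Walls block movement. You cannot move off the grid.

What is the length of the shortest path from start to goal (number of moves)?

Answer: Shortest path length: 2

Derivation:
BFS from (x=0, y=0) until reaching (x=1, y=1):
  Distance 0: (x=0, y=0)
  Distance 1: (x=1, y=0), (x=0, y=1)
  Distance 2: (x=2, y=0), (x=1, y=1), (x=0, y=2)  <- goal reached here
One shortest path (2 moves): (x=0, y=0) -> (x=1, y=0) -> (x=1, y=1)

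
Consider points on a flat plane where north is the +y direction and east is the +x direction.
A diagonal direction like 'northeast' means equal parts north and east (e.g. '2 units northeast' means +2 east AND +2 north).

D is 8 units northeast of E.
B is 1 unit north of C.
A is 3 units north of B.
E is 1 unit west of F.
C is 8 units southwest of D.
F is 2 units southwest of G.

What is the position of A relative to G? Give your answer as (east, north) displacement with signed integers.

Place G at the origin (east=0, north=0).
  F is 2 units southwest of G: delta (east=-2, north=-2); F at (east=-2, north=-2).
  E is 1 unit west of F: delta (east=-1, north=+0); E at (east=-3, north=-2).
  D is 8 units northeast of E: delta (east=+8, north=+8); D at (east=5, north=6).
  C is 8 units southwest of D: delta (east=-8, north=-8); C at (east=-3, north=-2).
  B is 1 unit north of C: delta (east=+0, north=+1); B at (east=-3, north=-1).
  A is 3 units north of B: delta (east=+0, north=+3); A at (east=-3, north=2).
Therefore A relative to G: (east=-3, north=2).

Answer: A is at (east=-3, north=2) relative to G.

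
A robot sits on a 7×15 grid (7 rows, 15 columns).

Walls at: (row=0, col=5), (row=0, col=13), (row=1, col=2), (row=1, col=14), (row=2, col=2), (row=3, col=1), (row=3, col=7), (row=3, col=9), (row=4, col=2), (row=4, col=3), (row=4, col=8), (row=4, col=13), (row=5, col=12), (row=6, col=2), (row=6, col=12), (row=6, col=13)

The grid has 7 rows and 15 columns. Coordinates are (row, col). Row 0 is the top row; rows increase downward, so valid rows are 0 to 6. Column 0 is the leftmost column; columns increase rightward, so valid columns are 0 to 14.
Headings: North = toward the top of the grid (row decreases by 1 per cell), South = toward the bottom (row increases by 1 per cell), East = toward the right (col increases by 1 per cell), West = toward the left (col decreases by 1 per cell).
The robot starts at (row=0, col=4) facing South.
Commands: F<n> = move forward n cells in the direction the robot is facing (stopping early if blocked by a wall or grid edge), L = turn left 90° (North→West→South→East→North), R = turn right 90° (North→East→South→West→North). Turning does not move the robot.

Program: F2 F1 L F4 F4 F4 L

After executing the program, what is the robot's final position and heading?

Start: (row=0, col=4), facing South
  F2: move forward 2, now at (row=2, col=4)
  F1: move forward 1, now at (row=3, col=4)
  L: turn left, now facing East
  F4: move forward 2/4 (blocked), now at (row=3, col=6)
  F4: move forward 0/4 (blocked), now at (row=3, col=6)
  F4: move forward 0/4 (blocked), now at (row=3, col=6)
  L: turn left, now facing North
Final: (row=3, col=6), facing North

Answer: Final position: (row=3, col=6), facing North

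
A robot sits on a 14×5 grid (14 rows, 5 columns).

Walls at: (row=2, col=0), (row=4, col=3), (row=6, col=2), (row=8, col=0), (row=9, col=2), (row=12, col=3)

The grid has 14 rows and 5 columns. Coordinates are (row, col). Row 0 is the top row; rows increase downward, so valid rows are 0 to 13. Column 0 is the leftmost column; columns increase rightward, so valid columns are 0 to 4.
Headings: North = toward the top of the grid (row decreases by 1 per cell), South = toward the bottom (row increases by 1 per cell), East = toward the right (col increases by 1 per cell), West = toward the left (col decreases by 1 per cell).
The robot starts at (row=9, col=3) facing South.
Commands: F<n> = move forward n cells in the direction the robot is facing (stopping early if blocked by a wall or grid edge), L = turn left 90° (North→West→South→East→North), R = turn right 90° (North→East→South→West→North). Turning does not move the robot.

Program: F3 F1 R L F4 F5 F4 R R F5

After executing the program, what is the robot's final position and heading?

Answer: Final position: (row=6, col=3), facing North

Derivation:
Start: (row=9, col=3), facing South
  F3: move forward 2/3 (blocked), now at (row=11, col=3)
  F1: move forward 0/1 (blocked), now at (row=11, col=3)
  R: turn right, now facing West
  L: turn left, now facing South
  F4: move forward 0/4 (blocked), now at (row=11, col=3)
  F5: move forward 0/5 (blocked), now at (row=11, col=3)
  F4: move forward 0/4 (blocked), now at (row=11, col=3)
  R: turn right, now facing West
  R: turn right, now facing North
  F5: move forward 5, now at (row=6, col=3)
Final: (row=6, col=3), facing North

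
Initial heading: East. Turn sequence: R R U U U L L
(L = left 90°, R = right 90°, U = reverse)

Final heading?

Answer: Final heading: West

Derivation:
Start: East
  R (right (90° clockwise)) -> South
  R (right (90° clockwise)) -> West
  U (U-turn (180°)) -> East
  U (U-turn (180°)) -> West
  U (U-turn (180°)) -> East
  L (left (90° counter-clockwise)) -> North
  L (left (90° counter-clockwise)) -> West
Final: West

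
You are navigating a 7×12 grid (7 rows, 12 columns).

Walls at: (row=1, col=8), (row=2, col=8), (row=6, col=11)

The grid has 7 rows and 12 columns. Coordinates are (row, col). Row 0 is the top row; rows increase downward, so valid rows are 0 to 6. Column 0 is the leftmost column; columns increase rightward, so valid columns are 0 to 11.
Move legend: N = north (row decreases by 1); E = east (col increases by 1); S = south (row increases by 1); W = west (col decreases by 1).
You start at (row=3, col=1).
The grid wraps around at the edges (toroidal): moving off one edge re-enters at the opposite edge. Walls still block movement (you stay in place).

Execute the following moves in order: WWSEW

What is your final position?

Answer: Final position: (row=4, col=11)

Derivation:
Start: (row=3, col=1)
  W (west): (row=3, col=1) -> (row=3, col=0)
  W (west): (row=3, col=0) -> (row=3, col=11)
  S (south): (row=3, col=11) -> (row=4, col=11)
  E (east): (row=4, col=11) -> (row=4, col=0)
  W (west): (row=4, col=0) -> (row=4, col=11)
Final: (row=4, col=11)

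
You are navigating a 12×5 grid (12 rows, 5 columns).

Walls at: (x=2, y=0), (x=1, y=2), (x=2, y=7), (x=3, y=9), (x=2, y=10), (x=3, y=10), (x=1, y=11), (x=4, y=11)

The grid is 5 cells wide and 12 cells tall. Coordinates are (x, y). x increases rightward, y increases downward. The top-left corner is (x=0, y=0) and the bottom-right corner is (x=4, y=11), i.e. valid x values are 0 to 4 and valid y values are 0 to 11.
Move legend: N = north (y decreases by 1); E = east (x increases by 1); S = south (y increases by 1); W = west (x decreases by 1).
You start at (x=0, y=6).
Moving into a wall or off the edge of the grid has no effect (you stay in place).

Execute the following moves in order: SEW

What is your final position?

Start: (x=0, y=6)
  S (south): (x=0, y=6) -> (x=0, y=7)
  E (east): (x=0, y=7) -> (x=1, y=7)
  W (west): (x=1, y=7) -> (x=0, y=7)
Final: (x=0, y=7)

Answer: Final position: (x=0, y=7)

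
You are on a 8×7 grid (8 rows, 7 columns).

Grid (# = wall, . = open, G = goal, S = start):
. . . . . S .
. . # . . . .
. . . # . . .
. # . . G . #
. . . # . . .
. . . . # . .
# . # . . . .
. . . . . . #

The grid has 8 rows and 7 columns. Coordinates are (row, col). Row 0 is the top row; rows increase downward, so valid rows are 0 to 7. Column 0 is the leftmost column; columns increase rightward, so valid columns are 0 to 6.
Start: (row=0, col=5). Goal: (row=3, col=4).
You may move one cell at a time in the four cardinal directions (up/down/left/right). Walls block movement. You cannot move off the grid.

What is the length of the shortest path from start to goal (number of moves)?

Answer: Shortest path length: 4

Derivation:
BFS from (row=0, col=5) until reaching (row=3, col=4):
  Distance 0: (row=0, col=5)
  Distance 1: (row=0, col=4), (row=0, col=6), (row=1, col=5)
  Distance 2: (row=0, col=3), (row=1, col=4), (row=1, col=6), (row=2, col=5)
  Distance 3: (row=0, col=2), (row=1, col=3), (row=2, col=4), (row=2, col=6), (row=3, col=5)
  Distance 4: (row=0, col=1), (row=3, col=4), (row=4, col=5)  <- goal reached here
One shortest path (4 moves): (row=0, col=5) -> (row=0, col=4) -> (row=1, col=4) -> (row=2, col=4) -> (row=3, col=4)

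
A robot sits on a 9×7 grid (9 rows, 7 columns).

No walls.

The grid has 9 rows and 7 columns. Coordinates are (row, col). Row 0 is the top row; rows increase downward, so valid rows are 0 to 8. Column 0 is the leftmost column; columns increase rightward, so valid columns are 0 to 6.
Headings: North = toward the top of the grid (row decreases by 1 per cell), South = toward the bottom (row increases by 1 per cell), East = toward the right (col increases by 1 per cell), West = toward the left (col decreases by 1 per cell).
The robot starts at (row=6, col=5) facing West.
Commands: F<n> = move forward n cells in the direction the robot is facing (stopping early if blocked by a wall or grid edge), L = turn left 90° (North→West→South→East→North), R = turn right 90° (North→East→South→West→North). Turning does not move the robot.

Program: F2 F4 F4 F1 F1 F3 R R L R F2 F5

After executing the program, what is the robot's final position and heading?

Start: (row=6, col=5), facing West
  F2: move forward 2, now at (row=6, col=3)
  F4: move forward 3/4 (blocked), now at (row=6, col=0)
  F4: move forward 0/4 (blocked), now at (row=6, col=0)
  F1: move forward 0/1 (blocked), now at (row=6, col=0)
  F1: move forward 0/1 (blocked), now at (row=6, col=0)
  F3: move forward 0/3 (blocked), now at (row=6, col=0)
  R: turn right, now facing North
  R: turn right, now facing East
  L: turn left, now facing North
  R: turn right, now facing East
  F2: move forward 2, now at (row=6, col=2)
  F5: move forward 4/5 (blocked), now at (row=6, col=6)
Final: (row=6, col=6), facing East

Answer: Final position: (row=6, col=6), facing East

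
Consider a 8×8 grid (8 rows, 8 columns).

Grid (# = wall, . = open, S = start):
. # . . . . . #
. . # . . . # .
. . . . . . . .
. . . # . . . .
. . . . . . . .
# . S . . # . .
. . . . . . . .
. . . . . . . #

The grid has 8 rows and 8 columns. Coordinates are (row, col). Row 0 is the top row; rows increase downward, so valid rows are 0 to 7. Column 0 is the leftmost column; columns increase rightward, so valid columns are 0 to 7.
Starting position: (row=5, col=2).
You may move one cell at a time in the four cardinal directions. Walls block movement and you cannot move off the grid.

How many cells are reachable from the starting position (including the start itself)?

BFS flood-fill from (row=5, col=2):
  Distance 0: (row=5, col=2)
  Distance 1: (row=4, col=2), (row=5, col=1), (row=5, col=3), (row=6, col=2)
  Distance 2: (row=3, col=2), (row=4, col=1), (row=4, col=3), (row=5, col=4), (row=6, col=1), (row=6, col=3), (row=7, col=2)
  Distance 3: (row=2, col=2), (row=3, col=1), (row=4, col=0), (row=4, col=4), (row=6, col=0), (row=6, col=4), (row=7, col=1), (row=7, col=3)
  Distance 4: (row=2, col=1), (row=2, col=3), (row=3, col=0), (row=3, col=4), (row=4, col=5), (row=6, col=5), (row=7, col=0), (row=7, col=4)
  Distance 5: (row=1, col=1), (row=1, col=3), (row=2, col=0), (row=2, col=4), (row=3, col=5), (row=4, col=6), (row=6, col=6), (row=7, col=5)
  Distance 6: (row=0, col=3), (row=1, col=0), (row=1, col=4), (row=2, col=5), (row=3, col=6), (row=4, col=7), (row=5, col=6), (row=6, col=7), (row=7, col=6)
  Distance 7: (row=0, col=0), (row=0, col=2), (row=0, col=4), (row=1, col=5), (row=2, col=6), (row=3, col=7), (row=5, col=7)
  Distance 8: (row=0, col=5), (row=2, col=7)
  Distance 9: (row=0, col=6), (row=1, col=7)
Total reachable: 56 (grid has 56 open cells total)

Answer: Reachable cells: 56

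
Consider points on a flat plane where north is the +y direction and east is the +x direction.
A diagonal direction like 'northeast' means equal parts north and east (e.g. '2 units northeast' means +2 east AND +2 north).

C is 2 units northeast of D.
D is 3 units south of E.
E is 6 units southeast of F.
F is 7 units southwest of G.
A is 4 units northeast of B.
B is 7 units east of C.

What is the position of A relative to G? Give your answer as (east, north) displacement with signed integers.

Answer: A is at (east=12, north=-10) relative to G.

Derivation:
Place G at the origin (east=0, north=0).
  F is 7 units southwest of G: delta (east=-7, north=-7); F at (east=-7, north=-7).
  E is 6 units southeast of F: delta (east=+6, north=-6); E at (east=-1, north=-13).
  D is 3 units south of E: delta (east=+0, north=-3); D at (east=-1, north=-16).
  C is 2 units northeast of D: delta (east=+2, north=+2); C at (east=1, north=-14).
  B is 7 units east of C: delta (east=+7, north=+0); B at (east=8, north=-14).
  A is 4 units northeast of B: delta (east=+4, north=+4); A at (east=12, north=-10).
Therefore A relative to G: (east=12, north=-10).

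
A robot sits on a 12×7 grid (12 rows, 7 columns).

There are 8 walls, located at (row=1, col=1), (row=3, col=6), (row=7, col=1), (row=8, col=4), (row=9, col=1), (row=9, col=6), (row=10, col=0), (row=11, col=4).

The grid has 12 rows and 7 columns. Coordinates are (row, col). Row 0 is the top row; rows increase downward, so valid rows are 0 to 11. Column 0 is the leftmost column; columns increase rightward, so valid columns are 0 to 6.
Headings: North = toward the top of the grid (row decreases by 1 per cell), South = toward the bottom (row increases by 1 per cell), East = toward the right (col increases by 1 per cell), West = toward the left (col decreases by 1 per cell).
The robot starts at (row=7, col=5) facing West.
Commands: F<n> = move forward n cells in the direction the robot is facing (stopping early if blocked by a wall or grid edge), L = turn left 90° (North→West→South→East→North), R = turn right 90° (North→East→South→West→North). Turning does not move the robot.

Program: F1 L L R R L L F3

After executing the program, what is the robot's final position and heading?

Answer: Final position: (row=7, col=6), facing East

Derivation:
Start: (row=7, col=5), facing West
  F1: move forward 1, now at (row=7, col=4)
  L: turn left, now facing South
  L: turn left, now facing East
  R: turn right, now facing South
  R: turn right, now facing West
  L: turn left, now facing South
  L: turn left, now facing East
  F3: move forward 2/3 (blocked), now at (row=7, col=6)
Final: (row=7, col=6), facing East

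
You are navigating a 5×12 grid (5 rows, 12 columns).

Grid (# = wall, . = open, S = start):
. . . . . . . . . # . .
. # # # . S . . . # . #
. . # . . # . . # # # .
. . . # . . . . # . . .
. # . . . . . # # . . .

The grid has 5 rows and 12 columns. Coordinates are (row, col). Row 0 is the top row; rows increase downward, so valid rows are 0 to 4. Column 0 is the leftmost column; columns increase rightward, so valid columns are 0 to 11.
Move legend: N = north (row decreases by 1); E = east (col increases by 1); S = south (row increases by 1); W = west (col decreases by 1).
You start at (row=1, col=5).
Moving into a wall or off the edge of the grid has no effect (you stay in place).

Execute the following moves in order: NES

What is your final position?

Start: (row=1, col=5)
  N (north): (row=1, col=5) -> (row=0, col=5)
  E (east): (row=0, col=5) -> (row=0, col=6)
  S (south): (row=0, col=6) -> (row=1, col=6)
Final: (row=1, col=6)

Answer: Final position: (row=1, col=6)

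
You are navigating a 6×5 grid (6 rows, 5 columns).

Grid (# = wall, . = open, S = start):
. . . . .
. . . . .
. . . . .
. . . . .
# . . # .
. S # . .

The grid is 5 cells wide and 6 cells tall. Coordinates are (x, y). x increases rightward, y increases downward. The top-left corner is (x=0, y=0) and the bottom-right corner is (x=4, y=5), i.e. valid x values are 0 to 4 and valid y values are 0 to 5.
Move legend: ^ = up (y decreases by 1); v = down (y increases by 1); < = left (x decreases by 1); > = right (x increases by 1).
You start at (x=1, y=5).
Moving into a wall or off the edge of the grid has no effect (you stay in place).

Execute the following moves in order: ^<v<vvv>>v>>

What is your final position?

Answer: Final position: (x=1, y=5)

Derivation:
Start: (x=1, y=5)
  ^ (up): (x=1, y=5) -> (x=1, y=4)
  < (left): blocked, stay at (x=1, y=4)
  v (down): (x=1, y=4) -> (x=1, y=5)
  < (left): (x=1, y=5) -> (x=0, y=5)
  [×3]v (down): blocked, stay at (x=0, y=5)
  > (right): (x=0, y=5) -> (x=1, y=5)
  > (right): blocked, stay at (x=1, y=5)
  v (down): blocked, stay at (x=1, y=5)
  > (right): blocked, stay at (x=1, y=5)
  > (right): blocked, stay at (x=1, y=5)
Final: (x=1, y=5)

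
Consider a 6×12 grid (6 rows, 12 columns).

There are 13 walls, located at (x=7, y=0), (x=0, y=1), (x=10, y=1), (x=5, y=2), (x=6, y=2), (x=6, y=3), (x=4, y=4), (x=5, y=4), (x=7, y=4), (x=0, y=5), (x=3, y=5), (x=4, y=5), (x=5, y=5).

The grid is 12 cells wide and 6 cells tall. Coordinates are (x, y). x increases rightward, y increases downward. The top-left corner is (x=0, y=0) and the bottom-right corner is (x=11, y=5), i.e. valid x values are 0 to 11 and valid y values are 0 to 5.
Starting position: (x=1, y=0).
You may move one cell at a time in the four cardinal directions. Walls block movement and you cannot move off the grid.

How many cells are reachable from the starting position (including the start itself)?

Answer: Reachable cells: 59

Derivation:
BFS flood-fill from (x=1, y=0):
  Distance 0: (x=1, y=0)
  Distance 1: (x=0, y=0), (x=2, y=0), (x=1, y=1)
  Distance 2: (x=3, y=0), (x=2, y=1), (x=1, y=2)
  Distance 3: (x=4, y=0), (x=3, y=1), (x=0, y=2), (x=2, y=2), (x=1, y=3)
  Distance 4: (x=5, y=0), (x=4, y=1), (x=3, y=2), (x=0, y=3), (x=2, y=3), (x=1, y=4)
  Distance 5: (x=6, y=0), (x=5, y=1), (x=4, y=2), (x=3, y=3), (x=0, y=4), (x=2, y=4), (x=1, y=5)
  Distance 6: (x=6, y=1), (x=4, y=3), (x=3, y=4), (x=2, y=5)
  Distance 7: (x=7, y=1), (x=5, y=3)
  Distance 8: (x=8, y=1), (x=7, y=2)
  Distance 9: (x=8, y=0), (x=9, y=1), (x=8, y=2), (x=7, y=3)
  Distance 10: (x=9, y=0), (x=9, y=2), (x=8, y=3)
  Distance 11: (x=10, y=0), (x=10, y=2), (x=9, y=3), (x=8, y=4)
  Distance 12: (x=11, y=0), (x=11, y=2), (x=10, y=3), (x=9, y=4), (x=8, y=5)
  Distance 13: (x=11, y=1), (x=11, y=3), (x=10, y=4), (x=7, y=5), (x=9, y=5)
  Distance 14: (x=11, y=4), (x=6, y=5), (x=10, y=5)
  Distance 15: (x=6, y=4), (x=11, y=5)
Total reachable: 59 (grid has 59 open cells total)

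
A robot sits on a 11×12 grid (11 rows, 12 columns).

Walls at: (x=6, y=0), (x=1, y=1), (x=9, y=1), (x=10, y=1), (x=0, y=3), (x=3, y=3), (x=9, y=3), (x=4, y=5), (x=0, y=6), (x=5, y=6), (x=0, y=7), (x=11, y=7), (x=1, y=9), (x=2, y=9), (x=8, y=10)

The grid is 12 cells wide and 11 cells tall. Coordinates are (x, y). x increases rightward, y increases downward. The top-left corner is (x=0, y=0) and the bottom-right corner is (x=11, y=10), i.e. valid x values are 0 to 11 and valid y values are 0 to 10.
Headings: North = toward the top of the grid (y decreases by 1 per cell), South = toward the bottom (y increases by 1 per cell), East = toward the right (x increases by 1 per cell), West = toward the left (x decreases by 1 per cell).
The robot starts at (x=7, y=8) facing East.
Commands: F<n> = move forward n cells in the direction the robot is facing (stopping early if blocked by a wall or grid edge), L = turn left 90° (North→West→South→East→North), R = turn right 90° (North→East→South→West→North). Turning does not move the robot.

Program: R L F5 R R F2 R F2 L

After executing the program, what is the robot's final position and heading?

Start: (x=7, y=8), facing East
  R: turn right, now facing South
  L: turn left, now facing East
  F5: move forward 4/5 (blocked), now at (x=11, y=8)
  R: turn right, now facing South
  R: turn right, now facing West
  F2: move forward 2, now at (x=9, y=8)
  R: turn right, now facing North
  F2: move forward 2, now at (x=9, y=6)
  L: turn left, now facing West
Final: (x=9, y=6), facing West

Answer: Final position: (x=9, y=6), facing West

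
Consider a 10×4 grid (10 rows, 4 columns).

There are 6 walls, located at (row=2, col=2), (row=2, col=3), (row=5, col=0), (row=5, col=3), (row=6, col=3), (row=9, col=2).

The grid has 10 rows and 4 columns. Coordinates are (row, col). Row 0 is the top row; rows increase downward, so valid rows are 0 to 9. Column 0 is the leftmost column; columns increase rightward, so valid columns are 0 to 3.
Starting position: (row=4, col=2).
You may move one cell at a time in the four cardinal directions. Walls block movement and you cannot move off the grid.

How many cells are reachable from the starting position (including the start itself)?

Answer: Reachable cells: 34

Derivation:
BFS flood-fill from (row=4, col=2):
  Distance 0: (row=4, col=2)
  Distance 1: (row=3, col=2), (row=4, col=1), (row=4, col=3), (row=5, col=2)
  Distance 2: (row=3, col=1), (row=3, col=3), (row=4, col=0), (row=5, col=1), (row=6, col=2)
  Distance 3: (row=2, col=1), (row=3, col=0), (row=6, col=1), (row=7, col=2)
  Distance 4: (row=1, col=1), (row=2, col=0), (row=6, col=0), (row=7, col=1), (row=7, col=3), (row=8, col=2)
  Distance 5: (row=0, col=1), (row=1, col=0), (row=1, col=2), (row=7, col=0), (row=8, col=1), (row=8, col=3)
  Distance 6: (row=0, col=0), (row=0, col=2), (row=1, col=3), (row=8, col=0), (row=9, col=1), (row=9, col=3)
  Distance 7: (row=0, col=3), (row=9, col=0)
Total reachable: 34 (grid has 34 open cells total)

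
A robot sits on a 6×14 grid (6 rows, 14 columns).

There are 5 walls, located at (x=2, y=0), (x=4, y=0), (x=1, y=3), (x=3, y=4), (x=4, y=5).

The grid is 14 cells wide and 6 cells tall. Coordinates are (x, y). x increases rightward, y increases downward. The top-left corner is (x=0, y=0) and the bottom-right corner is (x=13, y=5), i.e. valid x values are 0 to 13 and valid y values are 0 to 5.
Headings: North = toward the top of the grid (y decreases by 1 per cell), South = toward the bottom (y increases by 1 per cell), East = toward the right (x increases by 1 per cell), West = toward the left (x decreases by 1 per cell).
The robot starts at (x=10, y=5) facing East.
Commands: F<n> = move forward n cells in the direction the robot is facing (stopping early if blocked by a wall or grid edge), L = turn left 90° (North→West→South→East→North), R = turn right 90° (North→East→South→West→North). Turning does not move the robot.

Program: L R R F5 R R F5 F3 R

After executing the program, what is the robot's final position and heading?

Start: (x=10, y=5), facing East
  L: turn left, now facing North
  R: turn right, now facing East
  R: turn right, now facing South
  F5: move forward 0/5 (blocked), now at (x=10, y=5)
  R: turn right, now facing West
  R: turn right, now facing North
  F5: move forward 5, now at (x=10, y=0)
  F3: move forward 0/3 (blocked), now at (x=10, y=0)
  R: turn right, now facing East
Final: (x=10, y=0), facing East

Answer: Final position: (x=10, y=0), facing East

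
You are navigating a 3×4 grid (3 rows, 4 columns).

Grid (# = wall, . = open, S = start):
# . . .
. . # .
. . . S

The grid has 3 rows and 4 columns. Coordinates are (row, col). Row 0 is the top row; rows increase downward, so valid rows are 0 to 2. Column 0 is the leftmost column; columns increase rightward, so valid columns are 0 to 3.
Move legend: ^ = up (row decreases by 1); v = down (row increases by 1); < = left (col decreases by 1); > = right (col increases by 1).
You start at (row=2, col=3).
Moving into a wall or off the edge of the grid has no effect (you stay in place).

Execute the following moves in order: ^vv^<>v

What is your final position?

Start: (row=2, col=3)
  ^ (up): (row=2, col=3) -> (row=1, col=3)
  v (down): (row=1, col=3) -> (row=2, col=3)
  v (down): blocked, stay at (row=2, col=3)
  ^ (up): (row=2, col=3) -> (row=1, col=3)
  < (left): blocked, stay at (row=1, col=3)
  > (right): blocked, stay at (row=1, col=3)
  v (down): (row=1, col=3) -> (row=2, col=3)
Final: (row=2, col=3)

Answer: Final position: (row=2, col=3)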